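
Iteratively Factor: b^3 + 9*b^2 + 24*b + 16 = (b + 1)*(b^2 + 8*b + 16) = (b + 1)*(b + 4)*(b + 4)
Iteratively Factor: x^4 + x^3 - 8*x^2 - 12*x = (x)*(x^3 + x^2 - 8*x - 12) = x*(x - 3)*(x^2 + 4*x + 4) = x*(x - 3)*(x + 2)*(x + 2)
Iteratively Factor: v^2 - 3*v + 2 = (v - 2)*(v - 1)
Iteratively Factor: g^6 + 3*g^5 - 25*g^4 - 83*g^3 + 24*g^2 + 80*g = (g - 5)*(g^5 + 8*g^4 + 15*g^3 - 8*g^2 - 16*g) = (g - 5)*(g + 1)*(g^4 + 7*g^3 + 8*g^2 - 16*g) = (g - 5)*(g - 1)*(g + 1)*(g^3 + 8*g^2 + 16*g) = g*(g - 5)*(g - 1)*(g + 1)*(g^2 + 8*g + 16) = g*(g - 5)*(g - 1)*(g + 1)*(g + 4)*(g + 4)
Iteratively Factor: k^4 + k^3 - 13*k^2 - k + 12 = (k - 3)*(k^3 + 4*k^2 - k - 4) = (k - 3)*(k + 4)*(k^2 - 1) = (k - 3)*(k + 1)*(k + 4)*(k - 1)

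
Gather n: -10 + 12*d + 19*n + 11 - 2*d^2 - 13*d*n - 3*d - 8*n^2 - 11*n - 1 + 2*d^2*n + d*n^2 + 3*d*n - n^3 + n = -2*d^2 + 9*d - n^3 + n^2*(d - 8) + n*(2*d^2 - 10*d + 9)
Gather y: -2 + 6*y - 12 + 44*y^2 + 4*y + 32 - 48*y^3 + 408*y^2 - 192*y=-48*y^3 + 452*y^2 - 182*y + 18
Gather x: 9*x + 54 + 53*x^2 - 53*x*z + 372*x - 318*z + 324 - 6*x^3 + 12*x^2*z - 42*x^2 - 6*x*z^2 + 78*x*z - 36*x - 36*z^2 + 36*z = -6*x^3 + x^2*(12*z + 11) + x*(-6*z^2 + 25*z + 345) - 36*z^2 - 282*z + 378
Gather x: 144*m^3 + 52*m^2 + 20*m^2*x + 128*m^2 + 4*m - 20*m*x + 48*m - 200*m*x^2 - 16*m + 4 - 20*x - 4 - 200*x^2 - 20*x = 144*m^3 + 180*m^2 + 36*m + x^2*(-200*m - 200) + x*(20*m^2 - 20*m - 40)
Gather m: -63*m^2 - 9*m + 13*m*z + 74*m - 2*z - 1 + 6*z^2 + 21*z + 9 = -63*m^2 + m*(13*z + 65) + 6*z^2 + 19*z + 8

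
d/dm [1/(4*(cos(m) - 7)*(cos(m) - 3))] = (cos(m) - 5)*sin(m)/(2*(cos(m) - 7)^2*(cos(m) - 3)^2)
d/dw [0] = 0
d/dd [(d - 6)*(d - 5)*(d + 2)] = 3*d^2 - 18*d + 8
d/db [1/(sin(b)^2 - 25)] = -2*sin(b)*cos(b)/(sin(b)^2 - 25)^2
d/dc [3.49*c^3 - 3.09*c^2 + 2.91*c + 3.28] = 10.47*c^2 - 6.18*c + 2.91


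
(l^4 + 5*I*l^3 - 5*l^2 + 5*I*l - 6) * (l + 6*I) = l^5 + 11*I*l^4 - 35*l^3 - 25*I*l^2 - 36*l - 36*I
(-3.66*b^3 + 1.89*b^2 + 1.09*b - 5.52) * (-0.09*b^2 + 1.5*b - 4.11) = 0.3294*b^5 - 5.6601*b^4 + 17.7795*b^3 - 5.6361*b^2 - 12.7599*b + 22.6872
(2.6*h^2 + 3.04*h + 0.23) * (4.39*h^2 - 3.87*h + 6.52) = 11.414*h^4 + 3.2836*h^3 + 6.1969*h^2 + 18.9307*h + 1.4996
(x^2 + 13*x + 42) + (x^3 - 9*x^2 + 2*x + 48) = x^3 - 8*x^2 + 15*x + 90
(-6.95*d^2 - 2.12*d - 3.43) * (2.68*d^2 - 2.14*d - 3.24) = -18.626*d^4 + 9.1914*d^3 + 17.8624*d^2 + 14.209*d + 11.1132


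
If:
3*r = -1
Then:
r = -1/3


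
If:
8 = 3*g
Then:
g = 8/3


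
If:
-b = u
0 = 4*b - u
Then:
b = 0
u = 0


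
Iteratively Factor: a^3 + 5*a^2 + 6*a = (a + 2)*(a^2 + 3*a) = a*(a + 2)*(a + 3)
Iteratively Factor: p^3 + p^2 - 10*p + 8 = (p + 4)*(p^2 - 3*p + 2) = (p - 1)*(p + 4)*(p - 2)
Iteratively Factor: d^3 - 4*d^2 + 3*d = (d - 3)*(d^2 - d) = d*(d - 3)*(d - 1)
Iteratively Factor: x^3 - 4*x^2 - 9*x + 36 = (x - 3)*(x^2 - x - 12) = (x - 3)*(x + 3)*(x - 4)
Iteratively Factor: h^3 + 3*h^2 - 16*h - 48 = (h + 4)*(h^2 - h - 12) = (h + 3)*(h + 4)*(h - 4)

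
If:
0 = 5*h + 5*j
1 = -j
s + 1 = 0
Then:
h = 1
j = -1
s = -1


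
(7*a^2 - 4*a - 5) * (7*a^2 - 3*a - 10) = 49*a^4 - 49*a^3 - 93*a^2 + 55*a + 50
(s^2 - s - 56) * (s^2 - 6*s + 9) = s^4 - 7*s^3 - 41*s^2 + 327*s - 504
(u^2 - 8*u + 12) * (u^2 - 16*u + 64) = u^4 - 24*u^3 + 204*u^2 - 704*u + 768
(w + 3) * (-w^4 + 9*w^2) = -w^5 - 3*w^4 + 9*w^3 + 27*w^2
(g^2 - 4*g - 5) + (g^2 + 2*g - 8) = 2*g^2 - 2*g - 13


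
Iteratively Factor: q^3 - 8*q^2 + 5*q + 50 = (q + 2)*(q^2 - 10*q + 25) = (q - 5)*(q + 2)*(q - 5)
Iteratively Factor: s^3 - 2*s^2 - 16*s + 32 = (s - 4)*(s^2 + 2*s - 8) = (s - 4)*(s + 4)*(s - 2)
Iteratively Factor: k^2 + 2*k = (k)*(k + 2)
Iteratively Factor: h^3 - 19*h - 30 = (h + 3)*(h^2 - 3*h - 10) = (h - 5)*(h + 3)*(h + 2)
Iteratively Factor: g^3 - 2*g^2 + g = (g)*(g^2 - 2*g + 1) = g*(g - 1)*(g - 1)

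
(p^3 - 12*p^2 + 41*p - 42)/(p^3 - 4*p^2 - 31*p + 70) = (p - 3)/(p + 5)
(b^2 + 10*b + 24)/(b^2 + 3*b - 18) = (b + 4)/(b - 3)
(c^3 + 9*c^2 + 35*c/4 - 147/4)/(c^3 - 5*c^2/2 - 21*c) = (2*c^2 + 11*c - 21)/(2*c*(c - 6))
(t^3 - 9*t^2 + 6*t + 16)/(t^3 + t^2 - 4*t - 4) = (t - 8)/(t + 2)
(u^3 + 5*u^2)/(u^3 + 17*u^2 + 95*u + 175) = u^2/(u^2 + 12*u + 35)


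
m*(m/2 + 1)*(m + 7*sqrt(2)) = m^3/2 + m^2 + 7*sqrt(2)*m^2/2 + 7*sqrt(2)*m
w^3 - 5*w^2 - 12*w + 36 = (w - 6)*(w - 2)*(w + 3)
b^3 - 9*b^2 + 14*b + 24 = (b - 6)*(b - 4)*(b + 1)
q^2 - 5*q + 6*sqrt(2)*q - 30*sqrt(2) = (q - 5)*(q + 6*sqrt(2))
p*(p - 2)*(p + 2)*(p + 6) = p^4 + 6*p^3 - 4*p^2 - 24*p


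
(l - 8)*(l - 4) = l^2 - 12*l + 32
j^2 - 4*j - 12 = (j - 6)*(j + 2)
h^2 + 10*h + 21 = (h + 3)*(h + 7)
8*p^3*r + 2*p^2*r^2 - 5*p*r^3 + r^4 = r*(-4*p + r)*(-2*p + r)*(p + r)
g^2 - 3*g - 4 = (g - 4)*(g + 1)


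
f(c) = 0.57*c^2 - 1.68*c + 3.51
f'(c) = 1.14*c - 1.68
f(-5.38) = 29.05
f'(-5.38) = -7.81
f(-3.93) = 18.92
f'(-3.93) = -6.16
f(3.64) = 4.95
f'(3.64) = 2.47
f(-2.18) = 9.88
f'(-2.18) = -4.17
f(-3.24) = 14.94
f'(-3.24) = -5.37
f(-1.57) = 7.55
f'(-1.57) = -3.47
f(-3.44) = 16.03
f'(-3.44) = -5.60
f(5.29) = 10.57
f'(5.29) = 4.35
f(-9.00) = 64.80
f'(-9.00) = -11.94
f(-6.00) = 34.11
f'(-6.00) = -8.52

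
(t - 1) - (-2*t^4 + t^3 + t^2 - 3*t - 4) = 2*t^4 - t^3 - t^2 + 4*t + 3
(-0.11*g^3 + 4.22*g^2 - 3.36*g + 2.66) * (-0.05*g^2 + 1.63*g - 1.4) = 0.0055*g^5 - 0.3903*g^4 + 7.2006*g^3 - 11.5178*g^2 + 9.0398*g - 3.724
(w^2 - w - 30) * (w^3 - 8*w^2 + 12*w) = w^5 - 9*w^4 - 10*w^3 + 228*w^2 - 360*w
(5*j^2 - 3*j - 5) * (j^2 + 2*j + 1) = 5*j^4 + 7*j^3 - 6*j^2 - 13*j - 5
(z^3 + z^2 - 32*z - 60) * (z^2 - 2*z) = z^5 - z^4 - 34*z^3 + 4*z^2 + 120*z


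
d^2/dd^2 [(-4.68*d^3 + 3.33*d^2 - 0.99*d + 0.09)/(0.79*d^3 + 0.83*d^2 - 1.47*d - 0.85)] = (-7.105427357601e-15*d^7 + 10.293858*d^6 - 36.316458*d^5 - 17.729496*d^4 + 9.88250400000002*d^3 - 29.222586*d^2 - 24.774714*d + 7.801812)/(0.493039*d^9 + 1.554009*d^8 - 1.119588*d^7 - 6.802942*d^6 - 1.260786*d^5 + 9.546576*d^4 + 4.758312*d^3 - 3.71127*d^2 - 3.186225*d - 0.614125)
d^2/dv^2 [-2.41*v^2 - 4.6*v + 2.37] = -4.82000000000000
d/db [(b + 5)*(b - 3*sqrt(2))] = 2*b - 3*sqrt(2) + 5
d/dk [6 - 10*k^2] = -20*k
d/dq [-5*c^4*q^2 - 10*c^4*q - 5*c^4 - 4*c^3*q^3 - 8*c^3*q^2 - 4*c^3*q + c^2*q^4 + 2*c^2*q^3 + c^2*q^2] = 2*c^2*(-5*c^2*q - 5*c^2 - 6*c*q^2 - 8*c*q - 2*c + 2*q^3 + 3*q^2 + q)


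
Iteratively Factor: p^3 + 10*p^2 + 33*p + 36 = (p + 4)*(p^2 + 6*p + 9) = (p + 3)*(p + 4)*(p + 3)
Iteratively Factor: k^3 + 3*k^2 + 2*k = (k + 2)*(k^2 + k) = (k + 1)*(k + 2)*(k)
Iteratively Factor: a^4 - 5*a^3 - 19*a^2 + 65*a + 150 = (a - 5)*(a^3 - 19*a - 30) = (a - 5)*(a + 2)*(a^2 - 2*a - 15) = (a - 5)*(a + 2)*(a + 3)*(a - 5)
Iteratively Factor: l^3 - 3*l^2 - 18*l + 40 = (l + 4)*(l^2 - 7*l + 10) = (l - 2)*(l + 4)*(l - 5)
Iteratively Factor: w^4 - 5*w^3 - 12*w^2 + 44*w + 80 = (w - 5)*(w^3 - 12*w - 16) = (w - 5)*(w + 2)*(w^2 - 2*w - 8) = (w - 5)*(w + 2)^2*(w - 4)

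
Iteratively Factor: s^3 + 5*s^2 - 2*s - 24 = (s - 2)*(s^2 + 7*s + 12) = (s - 2)*(s + 3)*(s + 4)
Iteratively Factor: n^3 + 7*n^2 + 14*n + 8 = (n + 1)*(n^2 + 6*n + 8) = (n + 1)*(n + 2)*(n + 4)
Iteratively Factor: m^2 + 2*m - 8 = (m - 2)*(m + 4)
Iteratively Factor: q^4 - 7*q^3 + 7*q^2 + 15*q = (q - 3)*(q^3 - 4*q^2 - 5*q) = (q - 3)*(q + 1)*(q^2 - 5*q) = (q - 5)*(q - 3)*(q + 1)*(q)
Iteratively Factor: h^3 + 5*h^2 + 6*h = (h + 3)*(h^2 + 2*h) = h*(h + 3)*(h + 2)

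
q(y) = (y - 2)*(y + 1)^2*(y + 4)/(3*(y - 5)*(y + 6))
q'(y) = -(y - 2)*(y + 1)^2*(y + 4)/(3*(y - 5)*(y + 6)^2) + (y - 2)*(y + 1)^2/(3*(y - 5)*(y + 6)) + (y - 2)*(y + 4)*(2*y + 2)/(3*(y - 5)*(y + 6)) + (y + 1)^2*(y + 4)/(3*(y - 5)*(y + 6)) - (y - 2)*(y + 1)^2*(y + 4)/(3*(y - 5)^2*(y + 6)) = (2*y^5 + 7*y^4 - 112*y^3 - 349*y^2 + 196*y + 428)/(3*(y^4 + 2*y^3 - 59*y^2 - 60*y + 900))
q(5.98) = 54.94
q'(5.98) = -25.60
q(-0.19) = 0.06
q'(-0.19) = 0.14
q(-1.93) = 0.08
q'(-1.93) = -0.17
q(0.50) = 0.17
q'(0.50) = 0.17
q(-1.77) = 0.06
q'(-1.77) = -0.15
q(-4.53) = -1.03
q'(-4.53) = 3.27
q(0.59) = 0.19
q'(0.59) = 0.16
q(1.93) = 0.05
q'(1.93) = -0.65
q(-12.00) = 44.29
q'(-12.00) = -6.77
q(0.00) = 0.09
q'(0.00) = 0.16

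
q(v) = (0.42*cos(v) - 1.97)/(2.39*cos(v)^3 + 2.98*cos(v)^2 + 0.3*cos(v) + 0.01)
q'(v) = (0.42*cos(v) - 1.97)*(7.17*sin(v)*cos(v)^2 + 5.96*sin(v)*cos(v) + 0.3*sin(v))/(2.39*cos(v)^3 + 2.98*cos(v)^2 + 0.3*cos(v) + 0.01)^2 - 0.42*sin(v)/(2.39*cos(v)^3 + 2.98*cos(v)^2 + 0.3*cos(v) + 0.01) = (2.0076*cos(v)^3 - 12.8733*cos(v)^2 - 11.7412*cos(v) - 0.5952)*sin(v)/(5.7121*cos(v)^6 + 14.2444*cos(v)^5 + 10.3144*cos(v)^4 + 1.8358*cos(v)^3 + 0.1496*cos(v)^2 + 0.006*cos(v) + 0.0001)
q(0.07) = -0.27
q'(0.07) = -0.05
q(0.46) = -0.36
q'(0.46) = -0.46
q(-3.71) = -5.24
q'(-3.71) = -2.86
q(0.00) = -0.27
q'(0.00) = 0.00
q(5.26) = -1.34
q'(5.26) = 4.92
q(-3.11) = -7.95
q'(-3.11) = 1.30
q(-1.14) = -2.16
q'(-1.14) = 10.04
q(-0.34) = -0.32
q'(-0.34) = 0.29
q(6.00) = -0.30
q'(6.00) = 0.23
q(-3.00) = -7.58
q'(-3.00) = 5.04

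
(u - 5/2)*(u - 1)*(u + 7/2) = u^3 - 39*u/4 + 35/4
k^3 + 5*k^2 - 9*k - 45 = (k - 3)*(k + 3)*(k + 5)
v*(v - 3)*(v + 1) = v^3 - 2*v^2 - 3*v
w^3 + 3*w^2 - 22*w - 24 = (w - 4)*(w + 1)*(w + 6)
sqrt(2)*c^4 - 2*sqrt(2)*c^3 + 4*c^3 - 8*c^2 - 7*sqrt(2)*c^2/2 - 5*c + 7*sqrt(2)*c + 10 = (c - 2)*(c - sqrt(2))*(c + 5*sqrt(2)/2)*(sqrt(2)*c + 1)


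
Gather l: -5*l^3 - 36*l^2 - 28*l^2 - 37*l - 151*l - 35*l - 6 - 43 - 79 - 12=-5*l^3 - 64*l^2 - 223*l - 140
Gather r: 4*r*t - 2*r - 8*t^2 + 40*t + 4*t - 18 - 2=r*(4*t - 2) - 8*t^2 + 44*t - 20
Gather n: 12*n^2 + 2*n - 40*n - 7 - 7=12*n^2 - 38*n - 14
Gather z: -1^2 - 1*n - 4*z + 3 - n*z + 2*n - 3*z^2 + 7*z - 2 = n - 3*z^2 + z*(3 - n)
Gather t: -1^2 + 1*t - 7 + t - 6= 2*t - 14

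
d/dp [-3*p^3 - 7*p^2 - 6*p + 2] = -9*p^2 - 14*p - 6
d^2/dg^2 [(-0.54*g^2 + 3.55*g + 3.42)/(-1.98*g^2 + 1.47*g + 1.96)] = (-24.691392*g^3 - 67.872816*g^2 - 22.935528*g - 16.71978)/(7.762392*g^6 - 17.288964*g^5 - 10.216206*g^4 + 31.052133*g^3 + 10.113012*g^2 - 16.941456*g - 7.529536)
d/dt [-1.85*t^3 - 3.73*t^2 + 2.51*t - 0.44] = -5.55*t^2 - 7.46*t + 2.51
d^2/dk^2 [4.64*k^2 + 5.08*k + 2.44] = 9.28000000000000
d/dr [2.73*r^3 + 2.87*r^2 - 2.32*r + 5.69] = 8.19*r^2 + 5.74*r - 2.32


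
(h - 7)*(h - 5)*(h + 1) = h^3 - 11*h^2 + 23*h + 35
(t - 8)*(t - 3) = t^2 - 11*t + 24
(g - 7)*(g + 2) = g^2 - 5*g - 14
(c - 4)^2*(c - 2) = c^3 - 10*c^2 + 32*c - 32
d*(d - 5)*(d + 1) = d^3 - 4*d^2 - 5*d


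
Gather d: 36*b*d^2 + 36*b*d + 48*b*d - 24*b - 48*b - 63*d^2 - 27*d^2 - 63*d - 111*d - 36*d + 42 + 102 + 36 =-72*b + d^2*(36*b - 90) + d*(84*b - 210) + 180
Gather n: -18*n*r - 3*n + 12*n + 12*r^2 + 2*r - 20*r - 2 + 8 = n*(9 - 18*r) + 12*r^2 - 18*r + 6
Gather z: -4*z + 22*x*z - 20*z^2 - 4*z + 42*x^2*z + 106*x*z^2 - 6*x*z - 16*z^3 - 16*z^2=-16*z^3 + z^2*(106*x - 36) + z*(42*x^2 + 16*x - 8)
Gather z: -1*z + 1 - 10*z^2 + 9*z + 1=-10*z^2 + 8*z + 2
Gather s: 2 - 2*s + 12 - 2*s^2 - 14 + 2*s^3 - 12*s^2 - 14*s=2*s^3 - 14*s^2 - 16*s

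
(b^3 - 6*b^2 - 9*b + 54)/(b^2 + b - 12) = (b^2 - 3*b - 18)/(b + 4)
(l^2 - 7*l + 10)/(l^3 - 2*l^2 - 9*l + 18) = (l - 5)/(l^2 - 9)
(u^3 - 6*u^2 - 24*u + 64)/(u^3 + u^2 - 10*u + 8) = (u - 8)/(u - 1)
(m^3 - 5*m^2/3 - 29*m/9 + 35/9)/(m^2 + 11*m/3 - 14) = (3*m^2 + 2*m - 5)/(3*(m + 6))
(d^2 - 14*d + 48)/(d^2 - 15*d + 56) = (d - 6)/(d - 7)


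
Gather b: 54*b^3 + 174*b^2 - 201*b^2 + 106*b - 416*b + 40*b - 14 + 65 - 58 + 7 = 54*b^3 - 27*b^2 - 270*b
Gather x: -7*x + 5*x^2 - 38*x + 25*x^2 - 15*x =30*x^2 - 60*x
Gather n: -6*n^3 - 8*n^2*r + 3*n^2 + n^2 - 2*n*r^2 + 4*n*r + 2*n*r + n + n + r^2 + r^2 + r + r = -6*n^3 + n^2*(4 - 8*r) + n*(-2*r^2 + 6*r + 2) + 2*r^2 + 2*r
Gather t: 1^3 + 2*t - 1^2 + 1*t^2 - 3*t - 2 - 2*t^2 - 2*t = -t^2 - 3*t - 2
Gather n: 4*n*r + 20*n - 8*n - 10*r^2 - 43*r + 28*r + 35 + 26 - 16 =n*(4*r + 12) - 10*r^2 - 15*r + 45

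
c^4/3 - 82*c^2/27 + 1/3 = (c/3 + 1)*(c - 3)*(c - 1/3)*(c + 1/3)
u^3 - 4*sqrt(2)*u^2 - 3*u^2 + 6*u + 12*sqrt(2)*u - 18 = (u - 3)*(u - 3*sqrt(2))*(u - sqrt(2))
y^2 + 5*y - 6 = (y - 1)*(y + 6)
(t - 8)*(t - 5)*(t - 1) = t^3 - 14*t^2 + 53*t - 40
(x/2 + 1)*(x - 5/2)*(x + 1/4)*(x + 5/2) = x^4/2 + 9*x^3/8 - 23*x^2/8 - 225*x/32 - 25/16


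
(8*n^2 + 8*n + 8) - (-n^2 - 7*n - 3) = 9*n^2 + 15*n + 11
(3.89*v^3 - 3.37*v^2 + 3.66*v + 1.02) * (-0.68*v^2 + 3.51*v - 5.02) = -2.6452*v^5 + 15.9455*v^4 - 33.8453*v^3 + 29.0704*v^2 - 14.793*v - 5.1204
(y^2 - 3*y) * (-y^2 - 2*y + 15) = -y^4 + y^3 + 21*y^2 - 45*y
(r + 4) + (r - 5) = 2*r - 1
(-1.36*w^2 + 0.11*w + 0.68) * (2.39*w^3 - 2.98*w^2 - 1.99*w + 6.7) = -3.2504*w^5 + 4.3157*w^4 + 4.0038*w^3 - 11.3573*w^2 - 0.6162*w + 4.556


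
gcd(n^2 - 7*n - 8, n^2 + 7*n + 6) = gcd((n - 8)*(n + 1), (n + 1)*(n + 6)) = n + 1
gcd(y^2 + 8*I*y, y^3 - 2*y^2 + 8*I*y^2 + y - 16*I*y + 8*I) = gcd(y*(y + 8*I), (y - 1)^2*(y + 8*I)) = y + 8*I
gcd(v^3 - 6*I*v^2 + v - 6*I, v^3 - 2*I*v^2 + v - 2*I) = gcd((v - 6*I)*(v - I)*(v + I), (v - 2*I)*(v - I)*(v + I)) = v^2 + 1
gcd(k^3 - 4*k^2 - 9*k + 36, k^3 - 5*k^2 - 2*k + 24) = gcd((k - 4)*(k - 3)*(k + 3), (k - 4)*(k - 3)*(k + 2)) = k^2 - 7*k + 12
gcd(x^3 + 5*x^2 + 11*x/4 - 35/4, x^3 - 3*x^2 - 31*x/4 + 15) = x + 5/2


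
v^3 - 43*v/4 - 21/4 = (v - 7/2)*(v + 1/2)*(v + 3)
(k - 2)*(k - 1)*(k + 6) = k^3 + 3*k^2 - 16*k + 12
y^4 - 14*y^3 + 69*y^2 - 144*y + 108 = (y - 6)*(y - 3)^2*(y - 2)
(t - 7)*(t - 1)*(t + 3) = t^3 - 5*t^2 - 17*t + 21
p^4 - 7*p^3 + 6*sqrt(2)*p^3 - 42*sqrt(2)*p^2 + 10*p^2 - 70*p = p*(p - 7)*(p + sqrt(2))*(p + 5*sqrt(2))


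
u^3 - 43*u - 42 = (u - 7)*(u + 1)*(u + 6)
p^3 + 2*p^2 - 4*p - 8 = (p - 2)*(p + 2)^2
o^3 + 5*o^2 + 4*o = o*(o + 1)*(o + 4)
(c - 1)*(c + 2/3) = c^2 - c/3 - 2/3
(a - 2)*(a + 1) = a^2 - a - 2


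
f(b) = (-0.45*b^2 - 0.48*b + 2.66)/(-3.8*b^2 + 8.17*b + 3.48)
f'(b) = (-0.9*b - 0.48)/(-3.8*b^2 + 8.17*b + 3.48) + (7.6*b - 8.17)*(-0.45*b^2 - 0.48*b + 2.66)/(-3.8*b^2 + 8.17*b + 3.48)^2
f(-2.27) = -0.04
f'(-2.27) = -0.08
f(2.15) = -0.13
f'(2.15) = -1.00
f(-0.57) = -1.16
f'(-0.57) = -6.01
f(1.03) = 0.21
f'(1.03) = -0.19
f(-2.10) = -0.06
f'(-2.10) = -0.09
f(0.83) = 0.26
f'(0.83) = -0.22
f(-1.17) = -0.23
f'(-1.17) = -0.40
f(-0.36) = 59.90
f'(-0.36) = -14106.32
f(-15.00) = 0.09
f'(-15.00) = -0.00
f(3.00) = 0.46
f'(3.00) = -0.56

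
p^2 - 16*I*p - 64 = (p - 8*I)^2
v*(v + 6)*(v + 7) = v^3 + 13*v^2 + 42*v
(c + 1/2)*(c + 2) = c^2 + 5*c/2 + 1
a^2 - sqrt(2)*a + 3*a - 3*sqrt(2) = (a + 3)*(a - sqrt(2))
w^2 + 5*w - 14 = (w - 2)*(w + 7)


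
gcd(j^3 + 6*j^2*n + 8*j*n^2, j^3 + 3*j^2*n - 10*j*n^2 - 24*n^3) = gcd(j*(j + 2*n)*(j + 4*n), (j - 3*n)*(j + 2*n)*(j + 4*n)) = j^2 + 6*j*n + 8*n^2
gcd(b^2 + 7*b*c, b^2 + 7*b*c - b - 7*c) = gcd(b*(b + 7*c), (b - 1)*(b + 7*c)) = b + 7*c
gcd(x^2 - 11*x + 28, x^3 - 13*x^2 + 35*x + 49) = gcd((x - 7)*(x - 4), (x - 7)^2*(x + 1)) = x - 7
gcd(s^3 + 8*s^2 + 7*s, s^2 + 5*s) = s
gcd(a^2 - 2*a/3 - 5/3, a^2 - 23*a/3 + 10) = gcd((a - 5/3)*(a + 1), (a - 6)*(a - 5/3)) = a - 5/3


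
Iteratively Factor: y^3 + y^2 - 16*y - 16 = (y + 4)*(y^2 - 3*y - 4) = (y - 4)*(y + 4)*(y + 1)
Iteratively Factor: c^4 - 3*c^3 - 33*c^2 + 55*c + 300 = (c - 5)*(c^3 + 2*c^2 - 23*c - 60) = (c - 5)^2*(c^2 + 7*c + 12) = (c - 5)^2*(c + 3)*(c + 4)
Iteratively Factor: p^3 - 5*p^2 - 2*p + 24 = (p - 3)*(p^2 - 2*p - 8) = (p - 4)*(p - 3)*(p + 2)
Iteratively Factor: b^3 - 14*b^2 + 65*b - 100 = (b - 4)*(b^2 - 10*b + 25) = (b - 5)*(b - 4)*(b - 5)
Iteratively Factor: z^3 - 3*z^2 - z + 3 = (z - 3)*(z^2 - 1) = (z - 3)*(z + 1)*(z - 1)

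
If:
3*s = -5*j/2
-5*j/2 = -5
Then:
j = 2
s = -5/3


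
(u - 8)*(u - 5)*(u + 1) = u^3 - 12*u^2 + 27*u + 40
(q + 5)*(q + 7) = q^2 + 12*q + 35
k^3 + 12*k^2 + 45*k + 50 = (k + 2)*(k + 5)^2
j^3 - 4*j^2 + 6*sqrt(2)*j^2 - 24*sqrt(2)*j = j*(j - 4)*(j + 6*sqrt(2))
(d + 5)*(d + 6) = d^2 + 11*d + 30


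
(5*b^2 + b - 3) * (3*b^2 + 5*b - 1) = 15*b^4 + 28*b^3 - 9*b^2 - 16*b + 3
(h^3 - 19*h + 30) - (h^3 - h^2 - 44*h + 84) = h^2 + 25*h - 54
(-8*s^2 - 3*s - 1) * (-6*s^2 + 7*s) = 48*s^4 - 38*s^3 - 15*s^2 - 7*s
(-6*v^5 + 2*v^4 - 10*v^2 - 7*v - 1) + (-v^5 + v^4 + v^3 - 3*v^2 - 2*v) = -7*v^5 + 3*v^4 + v^3 - 13*v^2 - 9*v - 1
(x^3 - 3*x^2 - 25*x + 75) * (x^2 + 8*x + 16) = x^5 + 5*x^4 - 33*x^3 - 173*x^2 + 200*x + 1200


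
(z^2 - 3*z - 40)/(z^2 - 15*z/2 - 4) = 2*(z + 5)/(2*z + 1)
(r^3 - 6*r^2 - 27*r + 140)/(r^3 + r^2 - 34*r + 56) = (r^2 - 2*r - 35)/(r^2 + 5*r - 14)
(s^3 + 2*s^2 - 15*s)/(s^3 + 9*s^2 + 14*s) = (s^2 + 2*s - 15)/(s^2 + 9*s + 14)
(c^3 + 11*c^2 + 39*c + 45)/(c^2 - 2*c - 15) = (c^2 + 8*c + 15)/(c - 5)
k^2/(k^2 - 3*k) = k/(k - 3)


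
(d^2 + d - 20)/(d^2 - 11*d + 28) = (d + 5)/(d - 7)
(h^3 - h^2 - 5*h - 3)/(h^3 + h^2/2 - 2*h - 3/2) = 2*(h - 3)/(2*h - 3)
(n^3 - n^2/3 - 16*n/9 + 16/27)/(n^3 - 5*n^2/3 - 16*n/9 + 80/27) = (3*n - 1)/(3*n - 5)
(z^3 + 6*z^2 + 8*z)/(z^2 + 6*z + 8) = z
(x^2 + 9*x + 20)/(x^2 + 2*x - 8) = (x + 5)/(x - 2)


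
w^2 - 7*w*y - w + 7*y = (w - 1)*(w - 7*y)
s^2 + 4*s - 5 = (s - 1)*(s + 5)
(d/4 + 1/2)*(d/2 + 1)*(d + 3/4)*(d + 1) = d^4/8 + 23*d^3/32 + 47*d^2/32 + 5*d/4 + 3/8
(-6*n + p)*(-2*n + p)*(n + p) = 12*n^3 + 4*n^2*p - 7*n*p^2 + p^3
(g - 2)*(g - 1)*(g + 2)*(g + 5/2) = g^4 + 3*g^3/2 - 13*g^2/2 - 6*g + 10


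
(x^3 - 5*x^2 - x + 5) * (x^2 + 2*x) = x^5 - 3*x^4 - 11*x^3 + 3*x^2 + 10*x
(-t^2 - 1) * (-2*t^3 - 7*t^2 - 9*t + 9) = 2*t^5 + 7*t^4 + 11*t^3 - 2*t^2 + 9*t - 9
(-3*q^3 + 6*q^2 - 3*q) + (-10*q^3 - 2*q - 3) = -13*q^3 + 6*q^2 - 5*q - 3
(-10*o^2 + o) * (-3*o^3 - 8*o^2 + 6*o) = 30*o^5 + 77*o^4 - 68*o^3 + 6*o^2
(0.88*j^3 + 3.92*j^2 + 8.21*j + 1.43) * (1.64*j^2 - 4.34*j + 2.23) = 1.4432*j^5 + 2.6096*j^4 - 1.586*j^3 - 24.5446*j^2 + 12.1021*j + 3.1889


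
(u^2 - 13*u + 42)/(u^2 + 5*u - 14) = (u^2 - 13*u + 42)/(u^2 + 5*u - 14)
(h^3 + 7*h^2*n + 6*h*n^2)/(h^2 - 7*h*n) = (h^2 + 7*h*n + 6*n^2)/(h - 7*n)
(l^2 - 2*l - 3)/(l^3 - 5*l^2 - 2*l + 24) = (l + 1)/(l^2 - 2*l - 8)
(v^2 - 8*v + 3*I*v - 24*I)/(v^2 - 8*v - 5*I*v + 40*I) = (v + 3*I)/(v - 5*I)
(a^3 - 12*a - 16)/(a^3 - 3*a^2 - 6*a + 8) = (a + 2)/(a - 1)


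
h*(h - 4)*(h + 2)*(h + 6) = h^4 + 4*h^3 - 20*h^2 - 48*h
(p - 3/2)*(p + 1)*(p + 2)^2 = p^4 + 7*p^3/2 + p^2/2 - 8*p - 6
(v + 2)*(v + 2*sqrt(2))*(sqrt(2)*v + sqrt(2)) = sqrt(2)*v^3 + 4*v^2 + 3*sqrt(2)*v^2 + 2*sqrt(2)*v + 12*v + 8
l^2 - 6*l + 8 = (l - 4)*(l - 2)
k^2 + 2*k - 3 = (k - 1)*(k + 3)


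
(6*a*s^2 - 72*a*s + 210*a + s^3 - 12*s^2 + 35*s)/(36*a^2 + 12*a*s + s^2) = (s^2 - 12*s + 35)/(6*a + s)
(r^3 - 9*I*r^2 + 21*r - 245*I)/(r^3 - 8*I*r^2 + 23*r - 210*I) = (r - 7*I)/(r - 6*I)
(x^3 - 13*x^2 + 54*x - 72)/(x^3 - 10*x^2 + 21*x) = (x^2 - 10*x + 24)/(x*(x - 7))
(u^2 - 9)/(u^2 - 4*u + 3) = (u + 3)/(u - 1)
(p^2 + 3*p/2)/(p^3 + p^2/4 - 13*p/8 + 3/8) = 4*p/(4*p^2 - 5*p + 1)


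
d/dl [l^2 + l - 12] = 2*l + 1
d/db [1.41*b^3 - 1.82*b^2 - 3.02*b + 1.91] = 4.23*b^2 - 3.64*b - 3.02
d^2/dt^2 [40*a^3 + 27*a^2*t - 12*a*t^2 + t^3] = -24*a + 6*t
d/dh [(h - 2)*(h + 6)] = 2*h + 4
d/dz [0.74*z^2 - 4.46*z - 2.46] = 1.48*z - 4.46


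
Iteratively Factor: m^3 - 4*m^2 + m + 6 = (m - 3)*(m^2 - m - 2) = (m - 3)*(m - 2)*(m + 1)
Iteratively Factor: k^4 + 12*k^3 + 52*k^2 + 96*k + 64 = (k + 4)*(k^3 + 8*k^2 + 20*k + 16) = (k + 4)^2*(k^2 + 4*k + 4) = (k + 2)*(k + 4)^2*(k + 2)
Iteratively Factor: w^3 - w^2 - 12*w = (w + 3)*(w^2 - 4*w) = (w - 4)*(w + 3)*(w)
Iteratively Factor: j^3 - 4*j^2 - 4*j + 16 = (j + 2)*(j^2 - 6*j + 8) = (j - 4)*(j + 2)*(j - 2)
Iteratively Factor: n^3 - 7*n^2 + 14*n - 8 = (n - 2)*(n^2 - 5*n + 4) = (n - 2)*(n - 1)*(n - 4)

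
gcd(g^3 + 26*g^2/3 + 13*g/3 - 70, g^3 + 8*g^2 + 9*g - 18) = g + 6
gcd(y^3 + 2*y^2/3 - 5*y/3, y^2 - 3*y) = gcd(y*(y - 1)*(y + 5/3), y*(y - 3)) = y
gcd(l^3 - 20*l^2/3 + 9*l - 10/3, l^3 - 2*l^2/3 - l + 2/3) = l^2 - 5*l/3 + 2/3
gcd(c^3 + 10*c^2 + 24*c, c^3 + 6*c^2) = c^2 + 6*c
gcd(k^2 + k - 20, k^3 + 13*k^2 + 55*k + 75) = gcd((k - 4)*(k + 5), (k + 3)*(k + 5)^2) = k + 5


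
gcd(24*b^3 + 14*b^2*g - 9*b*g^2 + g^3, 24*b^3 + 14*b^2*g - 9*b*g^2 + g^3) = 24*b^3 + 14*b^2*g - 9*b*g^2 + g^3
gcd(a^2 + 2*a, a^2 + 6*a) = a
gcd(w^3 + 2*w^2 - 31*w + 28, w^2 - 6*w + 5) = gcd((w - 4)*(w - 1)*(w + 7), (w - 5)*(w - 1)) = w - 1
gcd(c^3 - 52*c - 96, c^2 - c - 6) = c + 2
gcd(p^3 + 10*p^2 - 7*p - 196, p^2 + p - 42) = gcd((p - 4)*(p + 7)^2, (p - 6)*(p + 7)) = p + 7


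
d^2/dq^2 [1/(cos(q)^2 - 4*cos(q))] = (-(1 - cos(2*q))^2 - 15*cos(q) - 9*cos(2*q) + 3*cos(3*q) + 27)/((cos(q) - 4)^3*cos(q)^3)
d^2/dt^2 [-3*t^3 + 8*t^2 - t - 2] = 16 - 18*t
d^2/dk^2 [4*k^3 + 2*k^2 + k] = 24*k + 4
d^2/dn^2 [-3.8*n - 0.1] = 0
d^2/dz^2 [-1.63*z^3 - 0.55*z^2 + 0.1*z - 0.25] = -9.78*z - 1.1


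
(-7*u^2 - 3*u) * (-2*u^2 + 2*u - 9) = 14*u^4 - 8*u^3 + 57*u^2 + 27*u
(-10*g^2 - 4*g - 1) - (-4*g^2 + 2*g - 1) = -6*g^2 - 6*g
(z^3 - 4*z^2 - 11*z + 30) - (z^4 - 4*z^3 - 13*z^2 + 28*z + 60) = -z^4 + 5*z^3 + 9*z^2 - 39*z - 30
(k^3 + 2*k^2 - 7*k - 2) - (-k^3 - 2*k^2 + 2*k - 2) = 2*k^3 + 4*k^2 - 9*k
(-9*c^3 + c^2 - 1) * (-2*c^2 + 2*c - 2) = 18*c^5 - 20*c^4 + 20*c^3 - 2*c + 2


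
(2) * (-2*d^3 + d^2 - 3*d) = -4*d^3 + 2*d^2 - 6*d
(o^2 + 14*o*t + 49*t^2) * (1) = o^2 + 14*o*t + 49*t^2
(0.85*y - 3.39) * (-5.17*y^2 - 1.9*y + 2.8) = -4.3945*y^3 + 15.9113*y^2 + 8.821*y - 9.492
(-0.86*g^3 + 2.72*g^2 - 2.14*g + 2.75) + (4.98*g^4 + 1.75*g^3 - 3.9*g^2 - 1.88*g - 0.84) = 4.98*g^4 + 0.89*g^3 - 1.18*g^2 - 4.02*g + 1.91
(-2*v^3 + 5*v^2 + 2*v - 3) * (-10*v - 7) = 20*v^4 - 36*v^3 - 55*v^2 + 16*v + 21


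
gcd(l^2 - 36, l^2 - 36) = l^2 - 36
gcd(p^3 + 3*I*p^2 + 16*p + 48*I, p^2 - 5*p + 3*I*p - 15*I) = p + 3*I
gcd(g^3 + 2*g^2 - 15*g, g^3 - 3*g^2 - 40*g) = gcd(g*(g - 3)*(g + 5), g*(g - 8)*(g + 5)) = g^2 + 5*g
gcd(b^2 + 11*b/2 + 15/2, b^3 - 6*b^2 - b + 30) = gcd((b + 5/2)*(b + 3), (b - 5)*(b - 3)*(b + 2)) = 1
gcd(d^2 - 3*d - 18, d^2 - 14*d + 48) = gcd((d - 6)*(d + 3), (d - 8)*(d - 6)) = d - 6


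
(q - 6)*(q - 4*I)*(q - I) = q^3 - 6*q^2 - 5*I*q^2 - 4*q + 30*I*q + 24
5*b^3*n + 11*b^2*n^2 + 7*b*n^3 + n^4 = n*(b + n)^2*(5*b + n)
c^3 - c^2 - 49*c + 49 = (c - 7)*(c - 1)*(c + 7)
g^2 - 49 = (g - 7)*(g + 7)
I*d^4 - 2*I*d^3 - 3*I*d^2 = d^2*(d - 3)*(I*d + I)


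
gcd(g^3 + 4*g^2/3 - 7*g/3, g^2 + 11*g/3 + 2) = 1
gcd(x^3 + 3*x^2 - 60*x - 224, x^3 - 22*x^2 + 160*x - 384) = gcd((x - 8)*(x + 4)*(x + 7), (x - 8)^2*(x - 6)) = x - 8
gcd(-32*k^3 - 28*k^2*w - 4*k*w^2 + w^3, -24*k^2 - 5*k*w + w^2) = -8*k + w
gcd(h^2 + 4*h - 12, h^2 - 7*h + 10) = h - 2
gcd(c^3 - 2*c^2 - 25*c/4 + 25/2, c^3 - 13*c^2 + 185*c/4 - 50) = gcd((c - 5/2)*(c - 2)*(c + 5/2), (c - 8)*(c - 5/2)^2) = c - 5/2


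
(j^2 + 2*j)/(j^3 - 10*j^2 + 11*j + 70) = j/(j^2 - 12*j + 35)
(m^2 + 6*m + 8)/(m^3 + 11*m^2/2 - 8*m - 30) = 2*(m + 4)/(2*m^2 + 7*m - 30)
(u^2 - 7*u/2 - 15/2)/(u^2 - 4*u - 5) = (u + 3/2)/(u + 1)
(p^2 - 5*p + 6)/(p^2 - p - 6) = (p - 2)/(p + 2)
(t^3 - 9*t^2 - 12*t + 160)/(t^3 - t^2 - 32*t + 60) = (t^2 - 4*t - 32)/(t^2 + 4*t - 12)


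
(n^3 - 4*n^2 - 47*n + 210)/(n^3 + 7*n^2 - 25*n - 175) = (n - 6)/(n + 5)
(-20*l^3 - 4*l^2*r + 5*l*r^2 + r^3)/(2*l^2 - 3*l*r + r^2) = (10*l^2 + 7*l*r + r^2)/(-l + r)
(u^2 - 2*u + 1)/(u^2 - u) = (u - 1)/u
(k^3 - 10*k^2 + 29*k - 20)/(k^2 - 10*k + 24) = (k^2 - 6*k + 5)/(k - 6)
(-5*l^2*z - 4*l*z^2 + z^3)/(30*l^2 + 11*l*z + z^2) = z*(-5*l^2 - 4*l*z + z^2)/(30*l^2 + 11*l*z + z^2)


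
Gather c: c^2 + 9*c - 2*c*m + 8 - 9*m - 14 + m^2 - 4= c^2 + c*(9 - 2*m) + m^2 - 9*m - 10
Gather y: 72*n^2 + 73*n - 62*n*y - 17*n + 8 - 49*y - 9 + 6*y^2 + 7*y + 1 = 72*n^2 + 56*n + 6*y^2 + y*(-62*n - 42)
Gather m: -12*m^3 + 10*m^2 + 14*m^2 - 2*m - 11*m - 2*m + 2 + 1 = -12*m^3 + 24*m^2 - 15*m + 3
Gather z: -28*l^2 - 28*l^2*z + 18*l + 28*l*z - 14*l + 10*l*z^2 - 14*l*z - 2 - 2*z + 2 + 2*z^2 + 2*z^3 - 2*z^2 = -28*l^2 + 10*l*z^2 + 4*l + 2*z^3 + z*(-28*l^2 + 14*l - 2)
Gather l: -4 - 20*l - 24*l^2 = -24*l^2 - 20*l - 4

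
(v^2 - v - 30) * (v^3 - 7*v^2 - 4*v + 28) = v^5 - 8*v^4 - 27*v^3 + 242*v^2 + 92*v - 840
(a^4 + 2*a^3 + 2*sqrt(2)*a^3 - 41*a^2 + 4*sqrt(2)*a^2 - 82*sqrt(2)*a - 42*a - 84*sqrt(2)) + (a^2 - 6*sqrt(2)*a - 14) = a^4 + 2*a^3 + 2*sqrt(2)*a^3 - 40*a^2 + 4*sqrt(2)*a^2 - 88*sqrt(2)*a - 42*a - 84*sqrt(2) - 14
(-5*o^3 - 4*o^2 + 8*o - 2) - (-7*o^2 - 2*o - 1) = -5*o^3 + 3*o^2 + 10*o - 1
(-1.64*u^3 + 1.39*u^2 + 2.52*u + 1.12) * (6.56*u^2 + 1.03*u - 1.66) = -10.7584*u^5 + 7.4292*u^4 + 20.6853*u^3 + 7.6354*u^2 - 3.0296*u - 1.8592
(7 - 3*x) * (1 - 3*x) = 9*x^2 - 24*x + 7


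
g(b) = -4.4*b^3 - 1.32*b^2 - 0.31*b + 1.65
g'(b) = -13.2*b^2 - 2.64*b - 0.31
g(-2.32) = 50.21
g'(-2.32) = -65.23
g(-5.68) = 767.13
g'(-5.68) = -411.18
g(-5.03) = 529.77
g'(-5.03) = -321.00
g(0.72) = -0.90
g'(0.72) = -9.05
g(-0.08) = 1.67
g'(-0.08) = -0.18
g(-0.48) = 1.98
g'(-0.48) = -2.08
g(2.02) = -40.63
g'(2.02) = -59.50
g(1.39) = -13.15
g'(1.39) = -29.48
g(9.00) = -3315.66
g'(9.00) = -1093.27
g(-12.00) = 7418.49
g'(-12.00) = -1869.43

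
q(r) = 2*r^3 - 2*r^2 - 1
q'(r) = 6*r^2 - 4*r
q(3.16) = 42.14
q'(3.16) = 47.27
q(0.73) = -1.29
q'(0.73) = 0.28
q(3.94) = 90.28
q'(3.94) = 77.38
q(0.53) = -1.26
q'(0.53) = -0.43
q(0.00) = -1.00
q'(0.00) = 0.00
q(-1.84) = -20.23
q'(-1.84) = 27.67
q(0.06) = -1.01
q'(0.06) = -0.22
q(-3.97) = -157.66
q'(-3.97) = 110.45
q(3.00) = 35.00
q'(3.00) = 42.00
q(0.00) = -1.00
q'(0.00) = 0.00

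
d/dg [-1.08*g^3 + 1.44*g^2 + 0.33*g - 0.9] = -3.24*g^2 + 2.88*g + 0.33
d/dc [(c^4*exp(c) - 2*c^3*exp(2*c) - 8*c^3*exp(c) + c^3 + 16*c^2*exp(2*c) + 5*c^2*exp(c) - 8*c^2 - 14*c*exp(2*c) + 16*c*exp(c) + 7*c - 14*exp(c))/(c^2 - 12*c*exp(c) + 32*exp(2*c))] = ((c^2 - 12*c*exp(c) + 32*exp(2*c))*(c^4*exp(c) - 4*c^3*exp(2*c) - 4*c^3*exp(c) + 26*c^2*exp(2*c) - 19*c^2*exp(c) + 3*c^2 + 4*c*exp(2*c) + 26*c*exp(c) - 16*c - 14*exp(2*c) + 2*exp(c) + 7) + 2*(6*c*exp(c) - c - 32*exp(2*c) + 6*exp(c))*(c^4*exp(c) - 2*c^3*exp(2*c) - 8*c^3*exp(c) + c^3 + 16*c^2*exp(2*c) + 5*c^2*exp(c) - 8*c^2 - 14*c*exp(2*c) + 16*c*exp(c) + 7*c - 14*exp(c)))/(c^2 - 12*c*exp(c) + 32*exp(2*c))^2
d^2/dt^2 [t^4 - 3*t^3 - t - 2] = 6*t*(2*t - 3)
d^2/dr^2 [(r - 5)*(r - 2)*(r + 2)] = 6*r - 10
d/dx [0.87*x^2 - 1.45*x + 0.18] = 1.74*x - 1.45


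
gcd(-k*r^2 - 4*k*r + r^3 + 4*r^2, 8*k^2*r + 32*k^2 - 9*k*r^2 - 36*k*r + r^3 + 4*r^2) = -k*r - 4*k + r^2 + 4*r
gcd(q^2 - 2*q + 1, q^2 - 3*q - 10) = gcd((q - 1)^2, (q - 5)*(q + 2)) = 1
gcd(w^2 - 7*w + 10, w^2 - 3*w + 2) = w - 2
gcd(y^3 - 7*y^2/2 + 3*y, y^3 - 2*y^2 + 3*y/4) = y^2 - 3*y/2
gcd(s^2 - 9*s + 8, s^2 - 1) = s - 1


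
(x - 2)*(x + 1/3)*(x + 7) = x^3 + 16*x^2/3 - 37*x/3 - 14/3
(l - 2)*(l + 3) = l^2 + l - 6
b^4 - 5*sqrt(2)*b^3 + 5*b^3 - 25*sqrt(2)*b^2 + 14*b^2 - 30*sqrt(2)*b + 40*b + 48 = (b + 2)*(b + 3)*(b - 4*sqrt(2))*(b - sqrt(2))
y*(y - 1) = y^2 - y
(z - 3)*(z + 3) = z^2 - 9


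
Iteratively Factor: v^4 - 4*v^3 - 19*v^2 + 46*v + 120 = (v + 3)*(v^3 - 7*v^2 + 2*v + 40) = (v - 5)*(v + 3)*(v^2 - 2*v - 8) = (v - 5)*(v + 2)*(v + 3)*(v - 4)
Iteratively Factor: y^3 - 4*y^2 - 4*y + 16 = (y + 2)*(y^2 - 6*y + 8) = (y - 4)*(y + 2)*(y - 2)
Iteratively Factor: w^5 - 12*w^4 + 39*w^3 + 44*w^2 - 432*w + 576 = (w - 3)*(w^4 - 9*w^3 + 12*w^2 + 80*w - 192) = (w - 4)*(w - 3)*(w^3 - 5*w^2 - 8*w + 48) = (w - 4)^2*(w - 3)*(w^2 - w - 12) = (w - 4)^2*(w - 3)*(w + 3)*(w - 4)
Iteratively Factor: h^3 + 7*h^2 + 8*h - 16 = (h + 4)*(h^2 + 3*h - 4) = (h + 4)^2*(h - 1)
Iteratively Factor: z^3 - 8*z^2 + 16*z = (z - 4)*(z^2 - 4*z) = z*(z - 4)*(z - 4)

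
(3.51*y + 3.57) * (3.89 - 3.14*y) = -11.0214*y^2 + 2.4441*y + 13.8873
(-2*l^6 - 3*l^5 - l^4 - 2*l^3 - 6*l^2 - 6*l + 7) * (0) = 0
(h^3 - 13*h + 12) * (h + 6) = h^4 + 6*h^3 - 13*h^2 - 66*h + 72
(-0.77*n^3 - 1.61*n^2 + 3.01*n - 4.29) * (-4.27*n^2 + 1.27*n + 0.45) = 3.2879*n^5 + 5.8968*n^4 - 15.2439*n^3 + 21.4165*n^2 - 4.0938*n - 1.9305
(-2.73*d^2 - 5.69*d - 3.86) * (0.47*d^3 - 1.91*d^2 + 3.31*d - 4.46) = -1.2831*d^5 + 2.54*d^4 + 0.0174000000000003*d^3 + 0.714500000000001*d^2 + 12.6008*d + 17.2156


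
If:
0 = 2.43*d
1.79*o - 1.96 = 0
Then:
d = 0.00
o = 1.09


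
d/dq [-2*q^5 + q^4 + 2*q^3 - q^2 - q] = -10*q^4 + 4*q^3 + 6*q^2 - 2*q - 1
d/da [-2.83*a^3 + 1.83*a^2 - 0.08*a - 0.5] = -8.49*a^2 + 3.66*a - 0.08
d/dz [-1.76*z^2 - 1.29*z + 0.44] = -3.52*z - 1.29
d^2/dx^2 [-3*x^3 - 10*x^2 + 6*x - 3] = -18*x - 20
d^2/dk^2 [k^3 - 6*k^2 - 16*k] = 6*k - 12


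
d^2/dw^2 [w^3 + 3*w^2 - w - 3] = 6*w + 6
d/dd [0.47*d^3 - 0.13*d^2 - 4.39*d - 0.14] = 1.41*d^2 - 0.26*d - 4.39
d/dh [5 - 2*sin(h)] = -2*cos(h)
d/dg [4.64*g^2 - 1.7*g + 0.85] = 9.28*g - 1.7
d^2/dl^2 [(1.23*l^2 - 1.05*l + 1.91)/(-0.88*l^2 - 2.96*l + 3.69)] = (-8.88178419700125e-16*l^4 + 8.034048*l^3 - 32.83896*l^2 - 9.393648*l - 56.432182)/(0.681472*l^6 + 6.876672*l^5 + 14.558016*l^4 - 31.735936*l^3 - 61.044408*l^2 + 120.910968*l - 50.243409)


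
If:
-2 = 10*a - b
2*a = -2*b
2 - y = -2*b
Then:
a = -2/11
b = 2/11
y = 26/11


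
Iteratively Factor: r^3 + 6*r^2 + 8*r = (r)*(r^2 + 6*r + 8) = r*(r + 2)*(r + 4)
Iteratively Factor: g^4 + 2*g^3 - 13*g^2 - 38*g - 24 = (g - 4)*(g^3 + 6*g^2 + 11*g + 6) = (g - 4)*(g + 2)*(g^2 + 4*g + 3) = (g - 4)*(g + 2)*(g + 3)*(g + 1)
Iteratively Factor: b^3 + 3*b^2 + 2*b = (b + 1)*(b^2 + 2*b) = (b + 1)*(b + 2)*(b)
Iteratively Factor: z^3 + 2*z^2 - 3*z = (z)*(z^2 + 2*z - 3) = z*(z + 3)*(z - 1)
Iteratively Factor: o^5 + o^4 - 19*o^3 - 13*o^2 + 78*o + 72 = (o + 1)*(o^4 - 19*o^2 + 6*o + 72) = (o - 3)*(o + 1)*(o^3 + 3*o^2 - 10*o - 24) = (o - 3)*(o + 1)*(o + 4)*(o^2 - o - 6) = (o - 3)^2*(o + 1)*(o + 4)*(o + 2)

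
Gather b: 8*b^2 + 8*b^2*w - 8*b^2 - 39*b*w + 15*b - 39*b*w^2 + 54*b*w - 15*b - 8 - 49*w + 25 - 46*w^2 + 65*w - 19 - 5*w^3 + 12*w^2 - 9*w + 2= 8*b^2*w + b*(-39*w^2 + 15*w) - 5*w^3 - 34*w^2 + 7*w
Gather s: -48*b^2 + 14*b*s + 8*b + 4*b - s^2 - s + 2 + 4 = -48*b^2 + 12*b - s^2 + s*(14*b - 1) + 6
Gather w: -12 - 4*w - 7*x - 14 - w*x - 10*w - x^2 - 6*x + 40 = w*(-x - 14) - x^2 - 13*x + 14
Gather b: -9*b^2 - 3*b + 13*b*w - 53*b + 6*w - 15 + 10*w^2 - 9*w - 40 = -9*b^2 + b*(13*w - 56) + 10*w^2 - 3*w - 55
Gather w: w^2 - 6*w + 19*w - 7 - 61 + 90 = w^2 + 13*w + 22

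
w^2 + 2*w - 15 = (w - 3)*(w + 5)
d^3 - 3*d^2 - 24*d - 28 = (d - 7)*(d + 2)^2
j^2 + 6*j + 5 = (j + 1)*(j + 5)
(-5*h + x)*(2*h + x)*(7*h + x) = -70*h^3 - 31*h^2*x + 4*h*x^2 + x^3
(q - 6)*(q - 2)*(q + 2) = q^3 - 6*q^2 - 4*q + 24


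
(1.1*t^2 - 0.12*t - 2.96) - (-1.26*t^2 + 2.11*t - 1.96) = 2.36*t^2 - 2.23*t - 1.0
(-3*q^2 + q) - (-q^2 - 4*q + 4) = -2*q^2 + 5*q - 4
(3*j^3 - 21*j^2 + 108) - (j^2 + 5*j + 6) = 3*j^3 - 22*j^2 - 5*j + 102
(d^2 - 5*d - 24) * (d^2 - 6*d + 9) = d^4 - 11*d^3 + 15*d^2 + 99*d - 216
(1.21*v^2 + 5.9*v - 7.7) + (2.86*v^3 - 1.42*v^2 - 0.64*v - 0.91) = 2.86*v^3 - 0.21*v^2 + 5.26*v - 8.61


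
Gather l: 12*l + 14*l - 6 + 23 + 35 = 26*l + 52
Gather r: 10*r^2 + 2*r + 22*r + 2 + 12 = 10*r^2 + 24*r + 14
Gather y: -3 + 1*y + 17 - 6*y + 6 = 20 - 5*y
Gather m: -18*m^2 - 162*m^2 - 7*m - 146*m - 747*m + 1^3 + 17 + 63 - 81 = -180*m^2 - 900*m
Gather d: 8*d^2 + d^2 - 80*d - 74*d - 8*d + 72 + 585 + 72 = 9*d^2 - 162*d + 729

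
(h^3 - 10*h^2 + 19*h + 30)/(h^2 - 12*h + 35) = (h^2 - 5*h - 6)/(h - 7)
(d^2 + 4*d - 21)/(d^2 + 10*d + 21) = (d - 3)/(d + 3)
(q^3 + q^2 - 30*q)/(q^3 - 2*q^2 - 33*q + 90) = q/(q - 3)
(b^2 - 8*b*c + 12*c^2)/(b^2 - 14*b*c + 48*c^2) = (b - 2*c)/(b - 8*c)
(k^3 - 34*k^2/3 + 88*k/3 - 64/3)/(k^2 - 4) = (3*k^2 - 28*k + 32)/(3*(k + 2))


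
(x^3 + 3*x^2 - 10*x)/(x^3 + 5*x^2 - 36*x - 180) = x*(x - 2)/(x^2 - 36)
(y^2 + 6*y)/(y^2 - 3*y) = (y + 6)/(y - 3)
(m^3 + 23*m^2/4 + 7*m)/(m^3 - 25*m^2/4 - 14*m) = (m + 4)/(m - 8)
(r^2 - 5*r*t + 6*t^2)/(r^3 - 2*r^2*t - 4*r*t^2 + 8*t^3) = (r - 3*t)/(r^2 - 4*t^2)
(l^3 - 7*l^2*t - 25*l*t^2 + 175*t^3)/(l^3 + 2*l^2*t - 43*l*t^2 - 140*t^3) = (l - 5*t)/(l + 4*t)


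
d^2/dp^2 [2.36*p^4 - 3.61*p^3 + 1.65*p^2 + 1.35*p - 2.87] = 28.32*p^2 - 21.66*p + 3.3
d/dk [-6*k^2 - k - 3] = -12*k - 1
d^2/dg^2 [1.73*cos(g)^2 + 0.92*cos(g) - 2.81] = -0.92*cos(g) - 3.46*cos(2*g)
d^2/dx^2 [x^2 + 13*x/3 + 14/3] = 2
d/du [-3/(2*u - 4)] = 3/(2*(u - 2)^2)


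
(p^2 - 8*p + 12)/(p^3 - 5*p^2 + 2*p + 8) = (p - 6)/(p^2 - 3*p - 4)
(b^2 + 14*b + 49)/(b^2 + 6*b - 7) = (b + 7)/(b - 1)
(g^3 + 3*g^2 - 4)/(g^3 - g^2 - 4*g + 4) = (g + 2)/(g - 2)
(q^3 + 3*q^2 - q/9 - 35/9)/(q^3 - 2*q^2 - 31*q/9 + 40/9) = (3*q + 7)/(3*q - 8)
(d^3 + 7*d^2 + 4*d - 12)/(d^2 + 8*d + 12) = d - 1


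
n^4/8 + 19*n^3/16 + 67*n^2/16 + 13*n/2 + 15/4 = (n/4 + 1/2)*(n/2 + 1)*(n + 5/2)*(n + 3)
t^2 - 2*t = t*(t - 2)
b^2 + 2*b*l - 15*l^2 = (b - 3*l)*(b + 5*l)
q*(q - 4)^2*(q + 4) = q^4 - 4*q^3 - 16*q^2 + 64*q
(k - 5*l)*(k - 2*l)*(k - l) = k^3 - 8*k^2*l + 17*k*l^2 - 10*l^3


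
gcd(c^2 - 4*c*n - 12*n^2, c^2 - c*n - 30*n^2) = c - 6*n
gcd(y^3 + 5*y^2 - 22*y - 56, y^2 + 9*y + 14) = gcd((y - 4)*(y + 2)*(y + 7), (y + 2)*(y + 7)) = y^2 + 9*y + 14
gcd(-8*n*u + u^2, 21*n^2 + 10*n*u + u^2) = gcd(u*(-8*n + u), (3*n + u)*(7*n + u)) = 1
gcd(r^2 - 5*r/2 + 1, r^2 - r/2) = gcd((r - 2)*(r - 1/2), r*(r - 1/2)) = r - 1/2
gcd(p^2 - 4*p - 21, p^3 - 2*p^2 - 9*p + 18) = p + 3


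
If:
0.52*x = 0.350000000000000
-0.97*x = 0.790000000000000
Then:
No Solution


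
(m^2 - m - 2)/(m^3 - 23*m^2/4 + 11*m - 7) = 4*(m + 1)/(4*m^2 - 15*m + 14)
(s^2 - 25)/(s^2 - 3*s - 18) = (25 - s^2)/(-s^2 + 3*s + 18)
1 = 1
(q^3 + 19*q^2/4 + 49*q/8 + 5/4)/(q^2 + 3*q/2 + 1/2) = (8*q^3 + 38*q^2 + 49*q + 10)/(4*(2*q^2 + 3*q + 1))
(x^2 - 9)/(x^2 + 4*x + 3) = (x - 3)/(x + 1)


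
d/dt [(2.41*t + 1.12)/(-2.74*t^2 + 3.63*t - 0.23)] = (6.6034*t^2 + 6.1376*t - 4.6199)/(7.5076*t^4 - 19.8924*t^3 + 14.4373*t^2 - 1.6698*t + 0.0529)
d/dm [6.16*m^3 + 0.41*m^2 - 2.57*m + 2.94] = 18.48*m^2 + 0.82*m - 2.57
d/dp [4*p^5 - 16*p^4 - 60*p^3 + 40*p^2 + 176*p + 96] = 20*p^4 - 64*p^3 - 180*p^2 + 80*p + 176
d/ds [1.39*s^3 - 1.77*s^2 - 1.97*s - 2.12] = 4.17*s^2 - 3.54*s - 1.97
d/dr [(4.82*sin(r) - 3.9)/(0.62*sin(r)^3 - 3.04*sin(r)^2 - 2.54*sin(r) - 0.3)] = (-5.9768*sin(r)^3 + 21.9068*sin(r)^2 - 23.712*sin(r) - 11.352)*cos(r)/(0.3844*sin(r)^6 - 3.7696*sin(r)^5 + 6.092*sin(r)^4 + 15.0712*sin(r)^3 + 8.2756*sin(r)^2 + 1.524*sin(r) + 0.09)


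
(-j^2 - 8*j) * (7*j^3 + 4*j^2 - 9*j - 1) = -7*j^5 - 60*j^4 - 23*j^3 + 73*j^2 + 8*j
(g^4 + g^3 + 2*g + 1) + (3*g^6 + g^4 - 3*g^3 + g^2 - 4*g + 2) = 3*g^6 + 2*g^4 - 2*g^3 + g^2 - 2*g + 3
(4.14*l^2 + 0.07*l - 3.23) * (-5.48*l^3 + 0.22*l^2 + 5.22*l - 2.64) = -22.6872*l^5 + 0.5272*l^4 + 39.3266*l^3 - 11.2748*l^2 - 17.0454*l + 8.5272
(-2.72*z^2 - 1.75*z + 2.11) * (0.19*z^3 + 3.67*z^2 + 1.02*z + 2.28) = -0.5168*z^5 - 10.3149*z^4 - 8.796*z^3 - 0.242900000000001*z^2 - 1.8378*z + 4.8108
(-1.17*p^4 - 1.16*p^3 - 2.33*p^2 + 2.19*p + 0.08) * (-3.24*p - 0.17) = 3.7908*p^5 + 3.9573*p^4 + 7.7464*p^3 - 6.6995*p^2 - 0.6315*p - 0.0136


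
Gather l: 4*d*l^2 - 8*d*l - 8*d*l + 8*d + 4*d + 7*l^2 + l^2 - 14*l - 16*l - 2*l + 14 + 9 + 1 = 12*d + l^2*(4*d + 8) + l*(-16*d - 32) + 24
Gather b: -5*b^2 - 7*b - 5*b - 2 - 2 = -5*b^2 - 12*b - 4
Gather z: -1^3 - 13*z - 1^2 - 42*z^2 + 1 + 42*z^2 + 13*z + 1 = 0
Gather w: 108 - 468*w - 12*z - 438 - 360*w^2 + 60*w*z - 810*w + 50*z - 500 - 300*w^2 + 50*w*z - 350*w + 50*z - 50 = -660*w^2 + w*(110*z - 1628) + 88*z - 880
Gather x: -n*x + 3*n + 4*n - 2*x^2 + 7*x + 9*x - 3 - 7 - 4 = 7*n - 2*x^2 + x*(16 - n) - 14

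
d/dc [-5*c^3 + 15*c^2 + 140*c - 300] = -15*c^2 + 30*c + 140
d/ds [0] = 0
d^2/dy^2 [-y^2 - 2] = -2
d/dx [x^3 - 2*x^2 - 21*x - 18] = 3*x^2 - 4*x - 21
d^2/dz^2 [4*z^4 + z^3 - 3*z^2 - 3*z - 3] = 48*z^2 + 6*z - 6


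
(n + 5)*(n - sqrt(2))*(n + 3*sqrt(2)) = n^3 + 2*sqrt(2)*n^2 + 5*n^2 - 6*n + 10*sqrt(2)*n - 30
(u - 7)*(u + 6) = u^2 - u - 42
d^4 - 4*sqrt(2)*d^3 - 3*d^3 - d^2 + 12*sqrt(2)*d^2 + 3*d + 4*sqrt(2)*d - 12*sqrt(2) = (d - 3)*(d - 1)*(d + 1)*(d - 4*sqrt(2))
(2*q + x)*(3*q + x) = 6*q^2 + 5*q*x + x^2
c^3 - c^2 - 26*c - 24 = (c - 6)*(c + 1)*(c + 4)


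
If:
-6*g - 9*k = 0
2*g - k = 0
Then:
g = 0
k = 0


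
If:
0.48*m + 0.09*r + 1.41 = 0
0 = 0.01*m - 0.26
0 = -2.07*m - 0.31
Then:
No Solution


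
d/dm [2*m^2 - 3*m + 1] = 4*m - 3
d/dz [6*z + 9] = 6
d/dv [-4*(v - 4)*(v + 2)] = 8 - 8*v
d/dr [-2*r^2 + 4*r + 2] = 4 - 4*r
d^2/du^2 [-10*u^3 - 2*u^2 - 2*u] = -60*u - 4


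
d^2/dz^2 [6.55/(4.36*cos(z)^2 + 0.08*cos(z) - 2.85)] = (-498.05152*(1 - cos(z)^2)^2 - 6.85392*cos(z)^3 - 574.62888*cos(z)^2 + 12.21444*cos(z) + 660.91596)/(4.36*cos(z)^2 + 0.08*cos(z) - 2.85)^3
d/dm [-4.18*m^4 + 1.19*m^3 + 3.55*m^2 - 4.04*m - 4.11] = -16.72*m^3 + 3.57*m^2 + 7.1*m - 4.04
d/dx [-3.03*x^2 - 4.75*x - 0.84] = -6.06*x - 4.75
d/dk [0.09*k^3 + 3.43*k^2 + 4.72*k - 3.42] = 0.27*k^2 + 6.86*k + 4.72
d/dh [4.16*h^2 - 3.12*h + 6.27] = 8.32*h - 3.12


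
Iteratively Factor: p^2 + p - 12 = (p - 3)*(p + 4)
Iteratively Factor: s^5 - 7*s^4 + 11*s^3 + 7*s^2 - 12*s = (s - 4)*(s^4 - 3*s^3 - s^2 + 3*s) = (s - 4)*(s - 3)*(s^3 - s) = (s - 4)*(s - 3)*(s + 1)*(s^2 - s) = s*(s - 4)*(s - 3)*(s + 1)*(s - 1)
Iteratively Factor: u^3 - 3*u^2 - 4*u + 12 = (u + 2)*(u^2 - 5*u + 6) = (u - 3)*(u + 2)*(u - 2)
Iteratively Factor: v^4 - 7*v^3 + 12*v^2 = (v - 3)*(v^3 - 4*v^2) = v*(v - 3)*(v^2 - 4*v) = v^2*(v - 3)*(v - 4)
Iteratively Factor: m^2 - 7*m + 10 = (m - 5)*(m - 2)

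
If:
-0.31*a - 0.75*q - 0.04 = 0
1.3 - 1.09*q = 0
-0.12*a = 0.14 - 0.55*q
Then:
No Solution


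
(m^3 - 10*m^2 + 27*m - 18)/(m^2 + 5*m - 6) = (m^2 - 9*m + 18)/(m + 6)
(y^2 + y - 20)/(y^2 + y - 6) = (y^2 + y - 20)/(y^2 + y - 6)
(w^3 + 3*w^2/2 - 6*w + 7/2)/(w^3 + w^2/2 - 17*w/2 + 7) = (w - 1)/(w - 2)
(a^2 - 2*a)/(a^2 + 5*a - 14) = a/(a + 7)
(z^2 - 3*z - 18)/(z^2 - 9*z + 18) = (z + 3)/(z - 3)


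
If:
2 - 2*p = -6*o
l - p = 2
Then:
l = p + 2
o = p/3 - 1/3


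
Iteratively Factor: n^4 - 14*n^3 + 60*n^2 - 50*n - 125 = (n - 5)*(n^3 - 9*n^2 + 15*n + 25) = (n - 5)^2*(n^2 - 4*n - 5) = (n - 5)^3*(n + 1)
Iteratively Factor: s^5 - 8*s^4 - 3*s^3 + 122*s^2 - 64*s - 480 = (s - 4)*(s^4 - 4*s^3 - 19*s^2 + 46*s + 120) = (s - 5)*(s - 4)*(s^3 + s^2 - 14*s - 24) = (s - 5)*(s - 4)*(s + 3)*(s^2 - 2*s - 8) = (s - 5)*(s - 4)^2*(s + 3)*(s + 2)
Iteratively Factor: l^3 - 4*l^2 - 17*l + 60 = (l + 4)*(l^2 - 8*l + 15) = (l - 5)*(l + 4)*(l - 3)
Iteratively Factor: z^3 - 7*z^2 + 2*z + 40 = (z - 4)*(z^2 - 3*z - 10) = (z - 4)*(z + 2)*(z - 5)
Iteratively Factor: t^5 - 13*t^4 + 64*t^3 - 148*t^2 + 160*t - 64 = (t - 2)*(t^4 - 11*t^3 + 42*t^2 - 64*t + 32) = (t - 2)*(t - 1)*(t^3 - 10*t^2 + 32*t - 32) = (t - 2)^2*(t - 1)*(t^2 - 8*t + 16) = (t - 4)*(t - 2)^2*(t - 1)*(t - 4)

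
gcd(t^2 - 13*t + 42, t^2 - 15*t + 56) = t - 7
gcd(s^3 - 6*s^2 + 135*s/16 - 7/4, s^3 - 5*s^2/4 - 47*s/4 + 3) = s^2 - 17*s/4 + 1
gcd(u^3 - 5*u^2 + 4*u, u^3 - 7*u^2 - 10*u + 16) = u - 1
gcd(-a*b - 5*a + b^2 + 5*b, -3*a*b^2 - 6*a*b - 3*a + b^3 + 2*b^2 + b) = 1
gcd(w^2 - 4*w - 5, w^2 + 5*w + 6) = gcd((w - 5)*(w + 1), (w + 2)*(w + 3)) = 1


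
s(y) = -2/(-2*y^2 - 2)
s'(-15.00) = 0.00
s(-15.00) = 0.00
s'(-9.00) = 0.00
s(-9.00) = 0.01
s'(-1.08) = 0.46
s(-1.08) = 0.46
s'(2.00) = -0.16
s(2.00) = 0.20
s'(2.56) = -0.09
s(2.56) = 0.13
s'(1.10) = -0.45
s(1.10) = 0.45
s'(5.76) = -0.01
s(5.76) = 0.03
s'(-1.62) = 0.25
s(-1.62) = 0.28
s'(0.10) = -0.20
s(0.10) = 0.99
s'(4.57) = -0.02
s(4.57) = 0.05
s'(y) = -8*y/(-2*y^2 - 2)^2 = -2*y/(y^2 + 1)^2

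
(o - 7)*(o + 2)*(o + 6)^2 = o^4 + 7*o^3 - 38*o^2 - 348*o - 504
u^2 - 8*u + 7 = (u - 7)*(u - 1)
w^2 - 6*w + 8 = (w - 4)*(w - 2)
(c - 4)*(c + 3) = c^2 - c - 12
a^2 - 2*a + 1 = (a - 1)^2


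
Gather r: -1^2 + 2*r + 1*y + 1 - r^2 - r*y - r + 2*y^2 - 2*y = -r^2 + r*(1 - y) + 2*y^2 - y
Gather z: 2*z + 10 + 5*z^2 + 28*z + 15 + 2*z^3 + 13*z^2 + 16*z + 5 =2*z^3 + 18*z^2 + 46*z + 30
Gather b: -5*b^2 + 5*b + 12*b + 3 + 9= -5*b^2 + 17*b + 12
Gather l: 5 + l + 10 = l + 15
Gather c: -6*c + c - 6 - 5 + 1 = -5*c - 10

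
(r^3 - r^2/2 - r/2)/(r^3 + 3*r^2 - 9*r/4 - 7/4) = 2*r/(2*r + 7)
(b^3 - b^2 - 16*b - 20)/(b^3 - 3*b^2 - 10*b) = (b + 2)/b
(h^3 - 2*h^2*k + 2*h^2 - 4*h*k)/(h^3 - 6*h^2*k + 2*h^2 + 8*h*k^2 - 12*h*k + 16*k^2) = h/(h - 4*k)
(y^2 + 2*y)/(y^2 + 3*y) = (y + 2)/(y + 3)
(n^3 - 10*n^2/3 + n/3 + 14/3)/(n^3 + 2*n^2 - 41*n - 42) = (n^2 - 13*n/3 + 14/3)/(n^2 + n - 42)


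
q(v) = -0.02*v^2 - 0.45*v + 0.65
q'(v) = -0.04*v - 0.45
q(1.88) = -0.27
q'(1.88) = -0.53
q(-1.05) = 1.10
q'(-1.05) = -0.41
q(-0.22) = 0.75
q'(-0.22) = -0.44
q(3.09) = -0.93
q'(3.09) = -0.57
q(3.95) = -1.44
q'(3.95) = -0.61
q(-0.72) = 0.96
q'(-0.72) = -0.42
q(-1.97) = 1.46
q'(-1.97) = -0.37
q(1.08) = 0.14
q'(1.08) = -0.49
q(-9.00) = 3.08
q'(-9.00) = -0.09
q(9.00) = -5.02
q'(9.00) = -0.81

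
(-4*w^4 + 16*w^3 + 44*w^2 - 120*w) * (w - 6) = -4*w^5 + 40*w^4 - 52*w^3 - 384*w^2 + 720*w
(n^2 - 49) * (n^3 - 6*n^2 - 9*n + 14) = n^5 - 6*n^4 - 58*n^3 + 308*n^2 + 441*n - 686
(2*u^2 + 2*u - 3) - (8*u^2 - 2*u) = -6*u^2 + 4*u - 3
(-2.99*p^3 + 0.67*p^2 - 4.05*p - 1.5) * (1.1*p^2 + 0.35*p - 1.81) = -3.289*p^5 - 0.3095*p^4 + 1.1914*p^3 - 4.2802*p^2 + 6.8055*p + 2.715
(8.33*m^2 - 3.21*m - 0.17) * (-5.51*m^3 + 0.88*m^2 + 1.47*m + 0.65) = -45.8983*m^5 + 25.0175*m^4 + 10.357*m^3 + 0.5462*m^2 - 2.3364*m - 0.1105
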